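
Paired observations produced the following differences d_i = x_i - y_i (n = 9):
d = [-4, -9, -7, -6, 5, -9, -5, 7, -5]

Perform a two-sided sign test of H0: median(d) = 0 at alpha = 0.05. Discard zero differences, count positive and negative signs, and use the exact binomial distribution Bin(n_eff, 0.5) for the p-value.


Step 1: Discard zero differences. Original n = 9; n_eff = number of nonzero differences = 9.
Nonzero differences (with sign): -4, -9, -7, -6, +5, -9, -5, +7, -5
Step 2: Count signs: positive = 2, negative = 7.
Step 3: Under H0: P(positive) = 0.5, so the number of positives S ~ Bin(9, 0.5).
Step 4: Two-sided exact p-value = sum of Bin(9,0.5) probabilities at or below the observed probability = 0.179688.
Step 5: alpha = 0.05. fail to reject H0.

n_eff = 9, pos = 2, neg = 7, p = 0.179688, fail to reject H0.


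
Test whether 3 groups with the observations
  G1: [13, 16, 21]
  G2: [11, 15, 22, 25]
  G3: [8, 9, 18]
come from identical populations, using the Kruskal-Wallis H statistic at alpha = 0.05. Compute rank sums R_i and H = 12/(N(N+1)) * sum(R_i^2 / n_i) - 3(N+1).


Step 1: Combine all N = 10 observations and assign midranks.
sorted (value, group, rank): (8,G3,1), (9,G3,2), (11,G2,3), (13,G1,4), (15,G2,5), (16,G1,6), (18,G3,7), (21,G1,8), (22,G2,9), (25,G2,10)
Step 2: Sum ranks within each group.
R_1 = 18 (n_1 = 3)
R_2 = 27 (n_2 = 4)
R_3 = 10 (n_3 = 3)
Step 3: H = 12/(N(N+1)) * sum(R_i^2/n_i) - 3(N+1)
     = 12/(10*11) * (18^2/3 + 27^2/4 + 10^2/3) - 3*11
     = 0.109091 * 323.583 - 33
     = 2.300000.
Step 4: No ties, so H is used without correction.
Step 5: Under H0, H ~ chi^2(2); p-value = 0.316637.
Step 6: alpha = 0.05. fail to reject H0.

H = 2.3000, df = 2, p = 0.316637, fail to reject H0.


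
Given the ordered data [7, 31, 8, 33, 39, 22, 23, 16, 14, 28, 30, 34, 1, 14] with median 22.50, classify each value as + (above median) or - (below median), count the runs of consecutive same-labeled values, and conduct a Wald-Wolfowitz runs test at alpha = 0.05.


Step 1: Compute median = 22.50; label A = above, B = below.
Labels in order: BABAABABBAAABB  (n_A = 7, n_B = 7)
Step 2: Count runs R = 9.
Step 3: Under H0 (random ordering), E[R] = 2*n_A*n_B/(n_A+n_B) + 1 = 2*7*7/14 + 1 = 8.0000.
        Var[R] = 2*n_A*n_B*(2*n_A*n_B - n_A - n_B) / ((n_A+n_B)^2 * (n_A+n_B-1)) = 8232/2548 = 3.2308.
        SD[R] = 1.7974.
Step 4: Continuity-corrected z = (R - 0.5 - E[R]) / SD[R] = (9 - 0.5 - 8.0000) / 1.7974 = 0.2782.
Step 5: Two-sided p-value via normal approximation = 2*(1 - Phi(|z|)) = 0.780879.
Step 6: alpha = 0.05. fail to reject H0.

R = 9, z = 0.2782, p = 0.780879, fail to reject H0.


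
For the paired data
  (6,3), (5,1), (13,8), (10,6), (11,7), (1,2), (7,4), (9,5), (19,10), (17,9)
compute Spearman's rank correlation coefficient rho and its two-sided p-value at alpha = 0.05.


Step 1: Rank x and y separately (midranks; no ties here).
rank(x): 6->3, 5->2, 13->8, 10->6, 11->7, 1->1, 7->4, 9->5, 19->10, 17->9
rank(y): 3->3, 1->1, 8->8, 6->6, 7->7, 2->2, 4->4, 5->5, 10->10, 9->9
Step 2: d_i = R_x(i) - R_y(i); compute d_i^2.
  (3-3)^2=0, (2-1)^2=1, (8-8)^2=0, (6-6)^2=0, (7-7)^2=0, (1-2)^2=1, (4-4)^2=0, (5-5)^2=0, (10-10)^2=0, (9-9)^2=0
sum(d^2) = 2.
Step 3: rho = 1 - 6*2 / (10*(10^2 - 1)) = 1 - 12/990 = 0.987879.
Step 4: Under H0, t = rho * sqrt((n-2)/(1-rho^2)) = 18.0003 ~ t(8).
Step 5: Two-sided p-value from the t-distribution with 8 df = 0.000000.
Step 6: alpha = 0.05. reject H0.

rho = 0.9879, p = 0.000000, reject H0 at alpha = 0.05.


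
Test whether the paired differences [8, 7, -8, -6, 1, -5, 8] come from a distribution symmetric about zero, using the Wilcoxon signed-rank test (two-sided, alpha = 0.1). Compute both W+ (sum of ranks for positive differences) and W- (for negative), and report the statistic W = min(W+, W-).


Step 1: Drop any zero differences (none here) and take |d_i|.
|d| = [8, 7, 8, 6, 1, 5, 8]
Step 2: Midrank |d_i| (ties get averaged ranks).
ranks: |8|->6, |7|->4, |8|->6, |6|->3, |1|->1, |5|->2, |8|->6
Step 3: Attach original signs; sum ranks with positive sign and with negative sign.
W+ = 6 + 4 + 1 + 6 = 17
W- = 6 + 3 + 2 = 11
(Check: W+ + W- = 28 should equal n(n+1)/2 = 28.)
Step 4: Test statistic W = min(W+, W-) = 11.
Step 5: Ties in |d|, so use the tie-corrected normal approximation.
        E[W] = n(n+1)/4 = 7*8/4 = 14.
        Tie groups: |d|=8 (t=3); sum(t^3 - t) = 24.
        Var[W] = n(n+1)(2n+1)/24 - sum(t^3-t)/48 = 840/24 - 24/48 = 34.5.
        z = (W - E[W]) / sqrt(Var[W]) = (11 - 14) / 5.8737 = -0.5108.
        Two-sided p = 2*Phi(z) = 0.609523.
Step 6: alpha = 0.1. fail to reject H0.

W+ = 17, W- = 11, W = min = 11, p = 0.609523, fail to reject H0.


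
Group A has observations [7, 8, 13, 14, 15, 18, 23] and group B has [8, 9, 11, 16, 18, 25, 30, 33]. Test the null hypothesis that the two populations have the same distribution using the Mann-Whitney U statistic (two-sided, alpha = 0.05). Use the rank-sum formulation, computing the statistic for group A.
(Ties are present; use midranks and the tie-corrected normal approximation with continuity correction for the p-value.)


Step 1: Combine and sort all 15 observations; assign midranks.
sorted (value, group): (7,X), (8,X), (8,Y), (9,Y), (11,Y), (13,X), (14,X), (15,X), (16,Y), (18,X), (18,Y), (23,X), (25,Y), (30,Y), (33,Y)
ranks: 7->1, 8->2.5, 8->2.5, 9->4, 11->5, 13->6, 14->7, 15->8, 16->9, 18->10.5, 18->10.5, 23->12, 25->13, 30->14, 33->15
Step 2: Rank sum for X: R1 = 1 + 2.5 + 6 + 7 + 8 + 10.5 + 12 = 47.
Step 3: U_X = R1 - n1(n1+1)/2 = 47 - 7*8/2 = 47 - 28 = 19.
       U_Y = n1*n2 - U_X = 56 - 19 = 37.
Step 4: Ties are present, so use the tie-corrected normal approximation (with continuity correction) for the p-value.
Step 5: p-value = 0.324405; compare to alpha = 0.05. fail to reject H0.

U_X = 19, p = 0.324405, fail to reject H0 at alpha = 0.05.


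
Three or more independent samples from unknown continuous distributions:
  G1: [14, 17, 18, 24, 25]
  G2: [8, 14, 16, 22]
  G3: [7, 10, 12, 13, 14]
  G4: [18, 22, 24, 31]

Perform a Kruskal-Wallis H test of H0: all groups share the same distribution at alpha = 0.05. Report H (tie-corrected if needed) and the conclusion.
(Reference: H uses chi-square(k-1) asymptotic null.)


Step 1: Combine all N = 18 observations and assign midranks.
sorted (value, group, rank): (7,G3,1), (8,G2,2), (10,G3,3), (12,G3,4), (13,G3,5), (14,G1,7), (14,G2,7), (14,G3,7), (16,G2,9), (17,G1,10), (18,G1,11.5), (18,G4,11.5), (22,G2,13.5), (22,G4,13.5), (24,G1,15.5), (24,G4,15.5), (25,G1,17), (31,G4,18)
Step 2: Sum ranks within each group.
R_1 = 61 (n_1 = 5)
R_2 = 31.5 (n_2 = 4)
R_3 = 20 (n_3 = 5)
R_4 = 58.5 (n_4 = 4)
Step 3: H = 12/(N(N+1)) * sum(R_i^2/n_i) - 3(N+1)
     = 12/(18*19) * (61^2/5 + 31.5^2/4 + 20^2/5 + 58.5^2/4) - 3*19
     = 0.035088 * 1927.83 - 57
     = 10.642982.
Step 4: Ties present; correction factor C = 1 - 42/(18^3 - 18) = 0.992776. Corrected H = 10.642982 / 0.992776 = 10.720426.
Step 5: Under H0, H ~ chi^2(3); p-value = 0.013338.
Step 6: alpha = 0.05. reject H0.

H = 10.7204, df = 3, p = 0.013338, reject H0.


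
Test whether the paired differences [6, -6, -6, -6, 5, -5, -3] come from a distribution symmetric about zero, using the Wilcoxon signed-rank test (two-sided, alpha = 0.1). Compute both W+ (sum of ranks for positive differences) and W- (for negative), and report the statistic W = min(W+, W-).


Step 1: Drop any zero differences (none here) and take |d_i|.
|d| = [6, 6, 6, 6, 5, 5, 3]
Step 2: Midrank |d_i| (ties get averaged ranks).
ranks: |6|->5.5, |6|->5.5, |6|->5.5, |6|->5.5, |5|->2.5, |5|->2.5, |3|->1
Step 3: Attach original signs; sum ranks with positive sign and with negative sign.
W+ = 5.5 + 2.5 = 8
W- = 5.5 + 5.5 + 5.5 + 2.5 + 1 = 20
(Check: W+ + W- = 28 should equal n(n+1)/2 = 28.)
Step 4: Test statistic W = min(W+, W-) = 8.
Step 5: Ties in |d|, so use the tie-corrected normal approximation.
        E[W] = n(n+1)/4 = 7*8/4 = 14.
        Tie groups: |d|=5 (t=2), |d|=6 (t=4); sum(t^3 - t) = 66.
        Var[W] = n(n+1)(2n+1)/24 - sum(t^3-t)/48 = 840/24 - 66/48 = 33.625.
        z = (W - E[W]) / sqrt(Var[W]) = (8 - 14) / 5.7987 = -1.0347.
        Two-sided p = 2*Phi(z) = 0.300803.
Step 6: alpha = 0.1. fail to reject H0.

W+ = 8, W- = 20, W = min = 8, p = 0.300803, fail to reject H0.


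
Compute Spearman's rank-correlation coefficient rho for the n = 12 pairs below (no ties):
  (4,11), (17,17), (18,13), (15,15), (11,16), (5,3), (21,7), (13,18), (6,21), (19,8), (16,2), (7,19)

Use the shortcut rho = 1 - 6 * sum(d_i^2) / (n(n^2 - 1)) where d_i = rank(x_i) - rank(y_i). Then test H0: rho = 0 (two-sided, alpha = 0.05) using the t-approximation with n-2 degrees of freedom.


Step 1: Rank x and y separately (midranks; no ties here).
rank(x): 4->1, 17->9, 18->10, 15->7, 11->5, 5->2, 21->12, 13->6, 6->3, 19->11, 16->8, 7->4
rank(y): 11->5, 17->9, 13->6, 15->7, 16->8, 3->2, 7->3, 18->10, 21->12, 8->4, 2->1, 19->11
Step 2: d_i = R_x(i) - R_y(i); compute d_i^2.
  (1-5)^2=16, (9-9)^2=0, (10-6)^2=16, (7-7)^2=0, (5-8)^2=9, (2-2)^2=0, (12-3)^2=81, (6-10)^2=16, (3-12)^2=81, (11-4)^2=49, (8-1)^2=49, (4-11)^2=49
sum(d^2) = 366.
Step 3: rho = 1 - 6*366 / (12*(12^2 - 1)) = 1 - 2196/1716 = -0.279720.
Step 4: Under H0, t = rho * sqrt((n-2)/(1-rho^2)) = -0.9213 ~ t(10).
Step 5: Two-sided p-value from the t-distribution with 10 df = 0.378569.
Step 6: alpha = 0.05. fail to reject H0.

rho = -0.2797, p = 0.378569, fail to reject H0 at alpha = 0.05.


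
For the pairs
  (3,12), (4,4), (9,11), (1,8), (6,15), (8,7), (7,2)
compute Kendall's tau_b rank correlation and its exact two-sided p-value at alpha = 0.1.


Step 1: Enumerate the 21 unordered pairs (i,j) with i<j and classify each by sign(x_j-x_i) * sign(y_j-y_i).
  (1,2):dx=+1,dy=-8->D; (1,3):dx=+6,dy=-1->D; (1,4):dx=-2,dy=-4->C; (1,5):dx=+3,dy=+3->C
  (1,6):dx=+5,dy=-5->D; (1,7):dx=+4,dy=-10->D; (2,3):dx=+5,dy=+7->C; (2,4):dx=-3,dy=+4->D
  (2,5):dx=+2,dy=+11->C; (2,6):dx=+4,dy=+3->C; (2,7):dx=+3,dy=-2->D; (3,4):dx=-8,dy=-3->C
  (3,5):dx=-3,dy=+4->D; (3,6):dx=-1,dy=-4->C; (3,7):dx=-2,dy=-9->C; (4,5):dx=+5,dy=+7->C
  (4,6):dx=+7,dy=-1->D; (4,7):dx=+6,dy=-6->D; (5,6):dx=+2,dy=-8->D; (5,7):dx=+1,dy=-13->D
  (6,7):dx=-1,dy=-5->C
Step 2: C = 10, D = 11, total pairs = 21.
Step 3: tau = (C - D)/(n(n-1)/2) = (10 - 11)/21 = -0.047619.
Step 4: Exact two-sided p-value (enumerate n! = 5040 permutations of y under H0): p = 1.000000.
Step 5: alpha = 0.1. fail to reject H0.

tau_b = -0.0476 (C=10, D=11), p = 1.000000, fail to reject H0.


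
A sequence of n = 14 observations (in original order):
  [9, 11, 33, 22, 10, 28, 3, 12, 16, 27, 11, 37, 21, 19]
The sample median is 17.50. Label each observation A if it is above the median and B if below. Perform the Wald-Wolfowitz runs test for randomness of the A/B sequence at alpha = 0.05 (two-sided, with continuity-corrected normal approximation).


Step 1: Compute median = 17.50; label A = above, B = below.
Labels in order: BBAABABBBABAAA  (n_A = 7, n_B = 7)
Step 2: Count runs R = 8.
Step 3: Under H0 (random ordering), E[R] = 2*n_A*n_B/(n_A+n_B) + 1 = 2*7*7/14 + 1 = 8.0000.
        Var[R] = 2*n_A*n_B*(2*n_A*n_B - n_A - n_B) / ((n_A+n_B)^2 * (n_A+n_B-1)) = 8232/2548 = 3.2308.
        SD[R] = 1.7974.
Step 4: R = E[R], so z = 0 with no continuity correction.
Step 5: Two-sided p-value via normal approximation = 2*(1 - Phi(|z|)) = 1.000000.
Step 6: alpha = 0.05. fail to reject H0.

R = 8, z = 0.0000, p = 1.000000, fail to reject H0.


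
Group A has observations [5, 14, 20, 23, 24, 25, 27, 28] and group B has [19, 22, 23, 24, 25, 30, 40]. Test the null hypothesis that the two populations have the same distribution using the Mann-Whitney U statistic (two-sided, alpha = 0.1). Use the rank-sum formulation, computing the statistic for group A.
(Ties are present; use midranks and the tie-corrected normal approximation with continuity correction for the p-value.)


Step 1: Combine and sort all 15 observations; assign midranks.
sorted (value, group): (5,X), (14,X), (19,Y), (20,X), (22,Y), (23,X), (23,Y), (24,X), (24,Y), (25,X), (25,Y), (27,X), (28,X), (30,Y), (40,Y)
ranks: 5->1, 14->2, 19->3, 20->4, 22->5, 23->6.5, 23->6.5, 24->8.5, 24->8.5, 25->10.5, 25->10.5, 27->12, 28->13, 30->14, 40->15
Step 2: Rank sum for X: R1 = 1 + 2 + 4 + 6.5 + 8.5 + 10.5 + 12 + 13 = 57.5.
Step 3: U_X = R1 - n1(n1+1)/2 = 57.5 - 8*9/2 = 57.5 - 36 = 21.5.
       U_Y = n1*n2 - U_X = 56 - 21.5 = 34.5.
Step 4: Ties are present, so use the tie-corrected normal approximation (with continuity correction) for the p-value.
Step 5: p-value = 0.486283; compare to alpha = 0.1. fail to reject H0.

U_X = 21.5, p = 0.486283, fail to reject H0 at alpha = 0.1.


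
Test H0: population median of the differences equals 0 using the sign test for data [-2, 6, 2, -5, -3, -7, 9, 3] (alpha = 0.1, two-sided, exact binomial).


Step 1: Discard zero differences. Original n = 8; n_eff = number of nonzero differences = 8.
Nonzero differences (with sign): -2, +6, +2, -5, -3, -7, +9, +3
Step 2: Count signs: positive = 4, negative = 4.
Step 3: Under H0: P(positive) = 0.5, so the number of positives S ~ Bin(8, 0.5).
Step 4: Two-sided exact p-value = sum of Bin(8,0.5) probabilities at or below the observed probability = 1.000000.
Step 5: alpha = 0.1. fail to reject H0.

n_eff = 8, pos = 4, neg = 4, p = 1.000000, fail to reject H0.


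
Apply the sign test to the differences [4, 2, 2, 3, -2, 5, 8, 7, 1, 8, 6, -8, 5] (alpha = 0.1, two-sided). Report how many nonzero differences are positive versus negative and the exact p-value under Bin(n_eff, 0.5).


Step 1: Discard zero differences. Original n = 13; n_eff = number of nonzero differences = 13.
Nonzero differences (with sign): +4, +2, +2, +3, -2, +5, +8, +7, +1, +8, +6, -8, +5
Step 2: Count signs: positive = 11, negative = 2.
Step 3: Under H0: P(positive) = 0.5, so the number of positives S ~ Bin(13, 0.5).
Step 4: Two-sided exact p-value = sum of Bin(13,0.5) probabilities at or below the observed probability = 0.022461.
Step 5: alpha = 0.1. reject H0.

n_eff = 13, pos = 11, neg = 2, p = 0.022461, reject H0.


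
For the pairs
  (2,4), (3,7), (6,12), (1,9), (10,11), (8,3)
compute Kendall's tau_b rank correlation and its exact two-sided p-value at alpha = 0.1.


Step 1: Enumerate the 15 unordered pairs (i,j) with i<j and classify each by sign(x_j-x_i) * sign(y_j-y_i).
  (1,2):dx=+1,dy=+3->C; (1,3):dx=+4,dy=+8->C; (1,4):dx=-1,dy=+5->D; (1,5):dx=+8,dy=+7->C
  (1,6):dx=+6,dy=-1->D; (2,3):dx=+3,dy=+5->C; (2,4):dx=-2,dy=+2->D; (2,5):dx=+7,dy=+4->C
  (2,6):dx=+5,dy=-4->D; (3,4):dx=-5,dy=-3->C; (3,5):dx=+4,dy=-1->D; (3,6):dx=+2,dy=-9->D
  (4,5):dx=+9,dy=+2->C; (4,6):dx=+7,dy=-6->D; (5,6):dx=-2,dy=-8->C
Step 2: C = 8, D = 7, total pairs = 15.
Step 3: tau = (C - D)/(n(n-1)/2) = (8 - 7)/15 = 0.066667.
Step 4: Exact two-sided p-value (enumerate n! = 720 permutations of y under H0): p = 1.000000.
Step 5: alpha = 0.1. fail to reject H0.

tau_b = 0.0667 (C=8, D=7), p = 1.000000, fail to reject H0.


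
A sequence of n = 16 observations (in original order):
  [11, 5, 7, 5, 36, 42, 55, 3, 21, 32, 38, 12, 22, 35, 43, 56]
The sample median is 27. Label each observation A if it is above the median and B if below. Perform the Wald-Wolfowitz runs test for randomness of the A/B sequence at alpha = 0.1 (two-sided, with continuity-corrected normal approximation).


Step 1: Compute median = 27; label A = above, B = below.
Labels in order: BBBBAAABBAABBAAA  (n_A = 8, n_B = 8)
Step 2: Count runs R = 6.
Step 3: Under H0 (random ordering), E[R] = 2*n_A*n_B/(n_A+n_B) + 1 = 2*8*8/16 + 1 = 9.0000.
        Var[R] = 2*n_A*n_B*(2*n_A*n_B - n_A - n_B) / ((n_A+n_B)^2 * (n_A+n_B-1)) = 14336/3840 = 3.7333.
        SD[R] = 1.9322.
Step 4: Continuity-corrected z = (R + 0.5 - E[R]) / SD[R] = (6 + 0.5 - 9.0000) / 1.9322 = -1.2939.
Step 5: Two-sided p-value via normal approximation = 2*(1 - Phi(|z|)) = 0.195709.
Step 6: alpha = 0.1. fail to reject H0.

R = 6, z = -1.2939, p = 0.195709, fail to reject H0.


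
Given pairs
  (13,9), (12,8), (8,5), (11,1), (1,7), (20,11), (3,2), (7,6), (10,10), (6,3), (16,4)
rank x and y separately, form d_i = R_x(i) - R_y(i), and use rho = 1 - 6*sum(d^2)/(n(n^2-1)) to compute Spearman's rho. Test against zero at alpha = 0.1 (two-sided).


Step 1: Rank x and y separately (midranks; no ties here).
rank(x): 13->9, 12->8, 8->5, 11->7, 1->1, 20->11, 3->2, 7->4, 10->6, 6->3, 16->10
rank(y): 9->9, 8->8, 5->5, 1->1, 7->7, 11->11, 2->2, 6->6, 10->10, 3->3, 4->4
Step 2: d_i = R_x(i) - R_y(i); compute d_i^2.
  (9-9)^2=0, (8-8)^2=0, (5-5)^2=0, (7-1)^2=36, (1-7)^2=36, (11-11)^2=0, (2-2)^2=0, (4-6)^2=4, (6-10)^2=16, (3-3)^2=0, (10-4)^2=36
sum(d^2) = 128.
Step 3: rho = 1 - 6*128 / (11*(11^2 - 1)) = 1 - 768/1320 = 0.418182.
Step 4: Under H0, t = rho * sqrt((n-2)/(1-rho^2)) = 1.3811 ~ t(9).
Step 5: Two-sided p-value from the t-distribution with 9 df = 0.200570.
Step 6: alpha = 0.1. fail to reject H0.

rho = 0.4182, p = 0.200570, fail to reject H0 at alpha = 0.1.


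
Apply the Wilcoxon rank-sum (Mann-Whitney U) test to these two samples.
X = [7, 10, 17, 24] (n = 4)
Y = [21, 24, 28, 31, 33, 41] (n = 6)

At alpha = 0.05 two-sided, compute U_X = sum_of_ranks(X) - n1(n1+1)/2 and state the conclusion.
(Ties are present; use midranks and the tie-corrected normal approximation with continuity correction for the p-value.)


Step 1: Combine and sort all 10 observations; assign midranks.
sorted (value, group): (7,X), (10,X), (17,X), (21,Y), (24,X), (24,Y), (28,Y), (31,Y), (33,Y), (41,Y)
ranks: 7->1, 10->2, 17->3, 21->4, 24->5.5, 24->5.5, 28->7, 31->8, 33->9, 41->10
Step 2: Rank sum for X: R1 = 1 + 2 + 3 + 5.5 = 11.5.
Step 3: U_X = R1 - n1(n1+1)/2 = 11.5 - 4*5/2 = 11.5 - 10 = 1.5.
       U_Y = n1*n2 - U_X = 24 - 1.5 = 22.5.
Step 4: Ties are present, so use the tie-corrected normal approximation (with continuity correction) for the p-value.
Step 5: p-value = 0.032476; compare to alpha = 0.05. reject H0.

U_X = 1.5, p = 0.032476, reject H0 at alpha = 0.05.


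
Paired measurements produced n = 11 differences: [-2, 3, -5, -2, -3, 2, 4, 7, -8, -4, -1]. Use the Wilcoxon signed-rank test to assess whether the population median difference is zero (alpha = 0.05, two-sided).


Step 1: Drop any zero differences (none here) and take |d_i|.
|d| = [2, 3, 5, 2, 3, 2, 4, 7, 8, 4, 1]
Step 2: Midrank |d_i| (ties get averaged ranks).
ranks: |2|->3, |3|->5.5, |5|->9, |2|->3, |3|->5.5, |2|->3, |4|->7.5, |7|->10, |8|->11, |4|->7.5, |1|->1
Step 3: Attach original signs; sum ranks with positive sign and with negative sign.
W+ = 5.5 + 3 + 7.5 + 10 = 26
W- = 3 + 9 + 3 + 5.5 + 11 + 7.5 + 1 = 40
(Check: W+ + W- = 66 should equal n(n+1)/2 = 66.)
Step 4: Test statistic W = min(W+, W-) = 26.
Step 5: Ties in |d|, so use the tie-corrected normal approximation.
        E[W] = n(n+1)/4 = 11*12/4 = 33.
        Tie groups: |d|=2 (t=3), |d|=3 (t=2), |d|=4 (t=2); sum(t^3 - t) = 36.
        Var[W] = n(n+1)(2n+1)/24 - sum(t^3-t)/48 = 3036/24 - 36/48 = 125.75.
        z = (W - E[W]) / sqrt(Var[W]) = (26 - 33) / 11.2138 = -0.6242.
        Two-sided p = 2*Phi(z) = 0.532477.
Step 6: alpha = 0.05. fail to reject H0.

W+ = 26, W- = 40, W = min = 26, p = 0.532477, fail to reject H0.


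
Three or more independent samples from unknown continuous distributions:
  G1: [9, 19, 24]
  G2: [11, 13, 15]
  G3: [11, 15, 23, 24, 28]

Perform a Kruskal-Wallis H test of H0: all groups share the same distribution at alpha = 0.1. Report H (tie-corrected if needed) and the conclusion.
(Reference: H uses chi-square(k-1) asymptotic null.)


Step 1: Combine all N = 11 observations and assign midranks.
sorted (value, group, rank): (9,G1,1), (11,G2,2.5), (11,G3,2.5), (13,G2,4), (15,G2,5.5), (15,G3,5.5), (19,G1,7), (23,G3,8), (24,G1,9.5), (24,G3,9.5), (28,G3,11)
Step 2: Sum ranks within each group.
R_1 = 17.5 (n_1 = 3)
R_2 = 12 (n_2 = 3)
R_3 = 36.5 (n_3 = 5)
Step 3: H = 12/(N(N+1)) * sum(R_i^2/n_i) - 3(N+1)
     = 12/(11*12) * (17.5^2/3 + 12^2/3 + 36.5^2/5) - 3*12
     = 0.090909 * 416.533 - 36
     = 1.866667.
Step 4: Ties present; correction factor C = 1 - 18/(11^3 - 11) = 0.986364. Corrected H = 1.866667 / 0.986364 = 1.892473.
Step 5: Under H0, H ~ chi^2(2); p-value = 0.388199.
Step 6: alpha = 0.1. fail to reject H0.

H = 1.8925, df = 2, p = 0.388199, fail to reject H0.


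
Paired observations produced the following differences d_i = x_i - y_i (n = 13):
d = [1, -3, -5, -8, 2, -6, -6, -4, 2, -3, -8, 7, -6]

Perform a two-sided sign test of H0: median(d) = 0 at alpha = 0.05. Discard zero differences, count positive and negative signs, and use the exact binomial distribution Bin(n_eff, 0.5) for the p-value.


Step 1: Discard zero differences. Original n = 13; n_eff = number of nonzero differences = 13.
Nonzero differences (with sign): +1, -3, -5, -8, +2, -6, -6, -4, +2, -3, -8, +7, -6
Step 2: Count signs: positive = 4, negative = 9.
Step 3: Under H0: P(positive) = 0.5, so the number of positives S ~ Bin(13, 0.5).
Step 4: Two-sided exact p-value = sum of Bin(13,0.5) probabilities at or below the observed probability = 0.266846.
Step 5: alpha = 0.05. fail to reject H0.

n_eff = 13, pos = 4, neg = 9, p = 0.266846, fail to reject H0.


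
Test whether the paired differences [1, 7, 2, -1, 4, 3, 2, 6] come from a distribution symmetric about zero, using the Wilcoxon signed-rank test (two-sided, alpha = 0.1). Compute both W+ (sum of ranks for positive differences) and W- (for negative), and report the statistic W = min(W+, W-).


Step 1: Drop any zero differences (none here) and take |d_i|.
|d| = [1, 7, 2, 1, 4, 3, 2, 6]
Step 2: Midrank |d_i| (ties get averaged ranks).
ranks: |1|->1.5, |7|->8, |2|->3.5, |1|->1.5, |4|->6, |3|->5, |2|->3.5, |6|->7
Step 3: Attach original signs; sum ranks with positive sign and with negative sign.
W+ = 1.5 + 8 + 3.5 + 6 + 5 + 3.5 + 7 = 34.5
W- = 1.5 = 1.5
(Check: W+ + W- = 36 should equal n(n+1)/2 = 36.)
Step 4: Test statistic W = min(W+, W-) = 1.5.
Step 5: Ties in |d|, so use the tie-corrected normal approximation.
        E[W] = n(n+1)/4 = 8*9/4 = 18.
        Tie groups: |d|=1 (t=2), |d|=2 (t=2); sum(t^3 - t) = 12.
        Var[W] = n(n+1)(2n+1)/24 - sum(t^3-t)/48 = 1224/24 - 12/48 = 50.75.
        z = (W - E[W]) / sqrt(Var[W]) = (1.5 - 18) / 7.1239 = -2.3161.
        Two-sided p = 2*Phi(z) = 0.020550.
Step 6: alpha = 0.1. reject H0.

W+ = 34.5, W- = 1.5, W = min = 1.5, p = 0.020550, reject H0.


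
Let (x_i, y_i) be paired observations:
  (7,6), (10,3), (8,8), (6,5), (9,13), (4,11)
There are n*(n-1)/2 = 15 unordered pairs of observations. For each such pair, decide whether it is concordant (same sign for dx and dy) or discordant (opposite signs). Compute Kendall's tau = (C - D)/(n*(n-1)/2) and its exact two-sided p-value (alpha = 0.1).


Step 1: Enumerate the 15 unordered pairs (i,j) with i<j and classify each by sign(x_j-x_i) * sign(y_j-y_i).
  (1,2):dx=+3,dy=-3->D; (1,3):dx=+1,dy=+2->C; (1,4):dx=-1,dy=-1->C; (1,5):dx=+2,dy=+7->C
  (1,6):dx=-3,dy=+5->D; (2,3):dx=-2,dy=+5->D; (2,4):dx=-4,dy=+2->D; (2,5):dx=-1,dy=+10->D
  (2,6):dx=-6,dy=+8->D; (3,4):dx=-2,dy=-3->C; (3,5):dx=+1,dy=+5->C; (3,6):dx=-4,dy=+3->D
  (4,5):dx=+3,dy=+8->C; (4,6):dx=-2,dy=+6->D; (5,6):dx=-5,dy=-2->C
Step 2: C = 7, D = 8, total pairs = 15.
Step 3: tau = (C - D)/(n(n-1)/2) = (7 - 8)/15 = -0.066667.
Step 4: Exact two-sided p-value (enumerate n! = 720 permutations of y under H0): p = 1.000000.
Step 5: alpha = 0.1. fail to reject H0.

tau_b = -0.0667 (C=7, D=8), p = 1.000000, fail to reject H0.


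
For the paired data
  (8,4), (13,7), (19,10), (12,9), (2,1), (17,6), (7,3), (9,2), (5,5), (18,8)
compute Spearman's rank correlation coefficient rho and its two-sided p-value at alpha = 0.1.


Step 1: Rank x and y separately (midranks; no ties here).
rank(x): 8->4, 13->7, 19->10, 12->6, 2->1, 17->8, 7->3, 9->5, 5->2, 18->9
rank(y): 4->4, 7->7, 10->10, 9->9, 1->1, 6->6, 3->3, 2->2, 5->5, 8->8
Step 2: d_i = R_x(i) - R_y(i); compute d_i^2.
  (4-4)^2=0, (7-7)^2=0, (10-10)^2=0, (6-9)^2=9, (1-1)^2=0, (8-6)^2=4, (3-3)^2=0, (5-2)^2=9, (2-5)^2=9, (9-8)^2=1
sum(d^2) = 32.
Step 3: rho = 1 - 6*32 / (10*(10^2 - 1)) = 1 - 192/990 = 0.806061.
Step 4: Under H0, t = rho * sqrt((n-2)/(1-rho^2)) = 3.8522 ~ t(8).
Step 5: Two-sided p-value from the t-distribution with 8 df = 0.004862.
Step 6: alpha = 0.1. reject H0.

rho = 0.8061, p = 0.004862, reject H0 at alpha = 0.1.


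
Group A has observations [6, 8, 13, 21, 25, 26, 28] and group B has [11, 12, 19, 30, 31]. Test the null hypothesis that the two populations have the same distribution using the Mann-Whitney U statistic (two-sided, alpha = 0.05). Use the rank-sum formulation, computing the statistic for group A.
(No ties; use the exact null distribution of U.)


Step 1: Combine and sort all 12 observations; assign midranks.
sorted (value, group): (6,X), (8,X), (11,Y), (12,Y), (13,X), (19,Y), (21,X), (25,X), (26,X), (28,X), (30,Y), (31,Y)
ranks: 6->1, 8->2, 11->3, 12->4, 13->5, 19->6, 21->7, 25->8, 26->9, 28->10, 30->11, 31->12
Step 2: Rank sum for X: R1 = 1 + 2 + 5 + 7 + 8 + 9 + 10 = 42.
Step 3: U_X = R1 - n1(n1+1)/2 = 42 - 7*8/2 = 42 - 28 = 14.
       U_Y = n1*n2 - U_X = 35 - 14 = 21.
Step 4: No ties, so the exact null distribution of U (based on enumerating the C(12,7) = 792 equally likely rank assignments) gives the two-sided p-value.
Step 5: p-value = 0.638889; compare to alpha = 0.05. fail to reject H0.

U_X = 14, p = 0.638889, fail to reject H0 at alpha = 0.05.


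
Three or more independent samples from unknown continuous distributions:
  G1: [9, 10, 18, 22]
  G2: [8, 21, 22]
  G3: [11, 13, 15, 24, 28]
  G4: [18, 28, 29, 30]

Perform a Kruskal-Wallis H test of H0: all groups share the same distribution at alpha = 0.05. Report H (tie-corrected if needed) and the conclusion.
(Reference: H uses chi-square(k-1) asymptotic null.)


Step 1: Combine all N = 16 observations and assign midranks.
sorted (value, group, rank): (8,G2,1), (9,G1,2), (10,G1,3), (11,G3,4), (13,G3,5), (15,G3,6), (18,G1,7.5), (18,G4,7.5), (21,G2,9), (22,G1,10.5), (22,G2,10.5), (24,G3,12), (28,G3,13.5), (28,G4,13.5), (29,G4,15), (30,G4,16)
Step 2: Sum ranks within each group.
R_1 = 23 (n_1 = 4)
R_2 = 20.5 (n_2 = 3)
R_3 = 40.5 (n_3 = 5)
R_4 = 52 (n_4 = 4)
Step 3: H = 12/(N(N+1)) * sum(R_i^2/n_i) - 3(N+1)
     = 12/(16*17) * (23^2/4 + 20.5^2/3 + 40.5^2/5 + 52^2/4) - 3*17
     = 0.044118 * 1276.38 - 51
     = 5.311029.
Step 4: Ties present; correction factor C = 1 - 18/(16^3 - 16) = 0.995588. Corrected H = 5.311029 / 0.995588 = 5.334564.
Step 5: Under H0, H ~ chi^2(3); p-value = 0.148875.
Step 6: alpha = 0.05. fail to reject H0.

H = 5.3346, df = 3, p = 0.148875, fail to reject H0.


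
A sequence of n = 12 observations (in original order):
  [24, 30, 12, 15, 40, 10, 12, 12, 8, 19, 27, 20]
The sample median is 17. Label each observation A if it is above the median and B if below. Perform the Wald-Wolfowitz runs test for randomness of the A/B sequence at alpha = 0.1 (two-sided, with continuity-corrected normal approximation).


Step 1: Compute median = 17; label A = above, B = below.
Labels in order: AABBABBBBAAA  (n_A = 6, n_B = 6)
Step 2: Count runs R = 5.
Step 3: Under H0 (random ordering), E[R] = 2*n_A*n_B/(n_A+n_B) + 1 = 2*6*6/12 + 1 = 7.0000.
        Var[R] = 2*n_A*n_B*(2*n_A*n_B - n_A - n_B) / ((n_A+n_B)^2 * (n_A+n_B-1)) = 4320/1584 = 2.7273.
        SD[R] = 1.6514.
Step 4: Continuity-corrected z = (R + 0.5 - E[R]) / SD[R] = (5 + 0.5 - 7.0000) / 1.6514 = -0.9083.
Step 5: Two-sided p-value via normal approximation = 2*(1 - Phi(|z|)) = 0.363722.
Step 6: alpha = 0.1. fail to reject H0.

R = 5, z = -0.9083, p = 0.363722, fail to reject H0.


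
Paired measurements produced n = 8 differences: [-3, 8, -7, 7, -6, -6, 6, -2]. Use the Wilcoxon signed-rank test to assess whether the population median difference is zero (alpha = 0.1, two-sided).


Step 1: Drop any zero differences (none here) and take |d_i|.
|d| = [3, 8, 7, 7, 6, 6, 6, 2]
Step 2: Midrank |d_i| (ties get averaged ranks).
ranks: |3|->2, |8|->8, |7|->6.5, |7|->6.5, |6|->4, |6|->4, |6|->4, |2|->1
Step 3: Attach original signs; sum ranks with positive sign and with negative sign.
W+ = 8 + 6.5 + 4 = 18.5
W- = 2 + 6.5 + 4 + 4 + 1 = 17.5
(Check: W+ + W- = 36 should equal n(n+1)/2 = 36.)
Step 4: Test statistic W = min(W+, W-) = 17.5.
Step 5: Ties in |d|, so use the tie-corrected normal approximation.
        E[W] = n(n+1)/4 = 8*9/4 = 18.
        Tie groups: |d|=6 (t=3), |d|=7 (t=2); sum(t^3 - t) = 30.
        Var[W] = n(n+1)(2n+1)/24 - sum(t^3-t)/48 = 1224/24 - 30/48 = 50.375.
        z = (W - E[W]) / sqrt(Var[W]) = (17.5 - 18) / 7.0975 = -0.0704.
        Two-sided p = 2*Phi(z) = 0.943838.
Step 6: alpha = 0.1. fail to reject H0.

W+ = 18.5, W- = 17.5, W = min = 17.5, p = 0.943838, fail to reject H0.


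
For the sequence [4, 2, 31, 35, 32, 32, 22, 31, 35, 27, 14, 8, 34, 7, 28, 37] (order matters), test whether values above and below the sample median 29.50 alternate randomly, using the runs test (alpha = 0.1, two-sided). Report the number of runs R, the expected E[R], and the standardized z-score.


Step 1: Compute median = 29.50; label A = above, B = below.
Labels in order: BBAAAABAABBBABBA  (n_A = 8, n_B = 8)
Step 2: Count runs R = 8.
Step 3: Under H0 (random ordering), E[R] = 2*n_A*n_B/(n_A+n_B) + 1 = 2*8*8/16 + 1 = 9.0000.
        Var[R] = 2*n_A*n_B*(2*n_A*n_B - n_A - n_B) / ((n_A+n_B)^2 * (n_A+n_B-1)) = 14336/3840 = 3.7333.
        SD[R] = 1.9322.
Step 4: Continuity-corrected z = (R + 0.5 - E[R]) / SD[R] = (8 + 0.5 - 9.0000) / 1.9322 = -0.2588.
Step 5: Two-sided p-value via normal approximation = 2*(1 - Phi(|z|)) = 0.795809.
Step 6: alpha = 0.1. fail to reject H0.

R = 8, z = -0.2588, p = 0.795809, fail to reject H0.


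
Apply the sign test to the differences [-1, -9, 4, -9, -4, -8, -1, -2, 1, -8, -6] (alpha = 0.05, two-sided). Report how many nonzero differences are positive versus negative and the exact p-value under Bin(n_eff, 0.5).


Step 1: Discard zero differences. Original n = 11; n_eff = number of nonzero differences = 11.
Nonzero differences (with sign): -1, -9, +4, -9, -4, -8, -1, -2, +1, -8, -6
Step 2: Count signs: positive = 2, negative = 9.
Step 3: Under H0: P(positive) = 0.5, so the number of positives S ~ Bin(11, 0.5).
Step 4: Two-sided exact p-value = sum of Bin(11,0.5) probabilities at or below the observed probability = 0.065430.
Step 5: alpha = 0.05. fail to reject H0.

n_eff = 11, pos = 2, neg = 9, p = 0.065430, fail to reject H0.


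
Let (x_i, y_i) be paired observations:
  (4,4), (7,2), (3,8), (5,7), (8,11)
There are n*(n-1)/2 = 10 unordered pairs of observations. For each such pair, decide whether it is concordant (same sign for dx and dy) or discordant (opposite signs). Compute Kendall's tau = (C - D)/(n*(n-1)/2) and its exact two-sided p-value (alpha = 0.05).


Step 1: Enumerate the 10 unordered pairs (i,j) with i<j and classify each by sign(x_j-x_i) * sign(y_j-y_i).
  (1,2):dx=+3,dy=-2->D; (1,3):dx=-1,dy=+4->D; (1,4):dx=+1,dy=+3->C; (1,5):dx=+4,dy=+7->C
  (2,3):dx=-4,dy=+6->D; (2,4):dx=-2,dy=+5->D; (2,5):dx=+1,dy=+9->C; (3,4):dx=+2,dy=-1->D
  (3,5):dx=+5,dy=+3->C; (4,5):dx=+3,dy=+4->C
Step 2: C = 5, D = 5, total pairs = 10.
Step 3: tau = (C - D)/(n(n-1)/2) = (5 - 5)/10 = 0.000000.
Step 4: Exact two-sided p-value (enumerate n! = 120 permutations of y under H0): p = 1.000000.
Step 5: alpha = 0.05. fail to reject H0.

tau_b = 0.0000 (C=5, D=5), p = 1.000000, fail to reject H0.


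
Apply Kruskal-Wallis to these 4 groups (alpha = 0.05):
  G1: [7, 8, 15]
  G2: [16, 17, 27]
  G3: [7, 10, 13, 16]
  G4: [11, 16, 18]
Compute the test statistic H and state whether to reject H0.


Step 1: Combine all N = 13 observations and assign midranks.
sorted (value, group, rank): (7,G1,1.5), (7,G3,1.5), (8,G1,3), (10,G3,4), (11,G4,5), (13,G3,6), (15,G1,7), (16,G2,9), (16,G3,9), (16,G4,9), (17,G2,11), (18,G4,12), (27,G2,13)
Step 2: Sum ranks within each group.
R_1 = 11.5 (n_1 = 3)
R_2 = 33 (n_2 = 3)
R_3 = 20.5 (n_3 = 4)
R_4 = 26 (n_4 = 3)
Step 3: H = 12/(N(N+1)) * sum(R_i^2/n_i) - 3(N+1)
     = 12/(13*14) * (11.5^2/3 + 33^2/3 + 20.5^2/4 + 26^2/3) - 3*14
     = 0.065934 * 737.479 - 42
     = 6.625000.
Step 4: Ties present; correction factor C = 1 - 30/(13^3 - 13) = 0.986264. Corrected H = 6.625000 / 0.986264 = 6.717270.
Step 5: Under H0, H ~ chi^2(3); p-value = 0.081477.
Step 6: alpha = 0.05. fail to reject H0.

H = 6.7173, df = 3, p = 0.081477, fail to reject H0.


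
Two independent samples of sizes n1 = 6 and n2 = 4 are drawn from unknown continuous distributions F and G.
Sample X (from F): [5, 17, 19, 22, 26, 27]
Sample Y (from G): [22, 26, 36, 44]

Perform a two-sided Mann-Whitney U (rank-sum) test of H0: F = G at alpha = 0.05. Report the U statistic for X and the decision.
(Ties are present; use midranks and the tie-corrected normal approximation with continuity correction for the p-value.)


Step 1: Combine and sort all 10 observations; assign midranks.
sorted (value, group): (5,X), (17,X), (19,X), (22,X), (22,Y), (26,X), (26,Y), (27,X), (36,Y), (44,Y)
ranks: 5->1, 17->2, 19->3, 22->4.5, 22->4.5, 26->6.5, 26->6.5, 27->8, 36->9, 44->10
Step 2: Rank sum for X: R1 = 1 + 2 + 3 + 4.5 + 6.5 + 8 = 25.
Step 3: U_X = R1 - n1(n1+1)/2 = 25 - 6*7/2 = 25 - 21 = 4.
       U_Y = n1*n2 - U_X = 24 - 4 = 20.
Step 4: Ties are present, so use the tie-corrected normal approximation (with continuity correction) for the p-value.
Step 5: p-value = 0.107663; compare to alpha = 0.05. fail to reject H0.

U_X = 4, p = 0.107663, fail to reject H0 at alpha = 0.05.


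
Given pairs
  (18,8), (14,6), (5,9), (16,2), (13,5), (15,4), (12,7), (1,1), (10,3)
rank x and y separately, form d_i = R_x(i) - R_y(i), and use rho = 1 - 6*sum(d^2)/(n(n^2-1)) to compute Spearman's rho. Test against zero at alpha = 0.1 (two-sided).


Step 1: Rank x and y separately (midranks; no ties here).
rank(x): 18->9, 14->6, 5->2, 16->8, 13->5, 15->7, 12->4, 1->1, 10->3
rank(y): 8->8, 6->6, 9->9, 2->2, 5->5, 4->4, 7->7, 1->1, 3->3
Step 2: d_i = R_x(i) - R_y(i); compute d_i^2.
  (9-8)^2=1, (6-6)^2=0, (2-9)^2=49, (8-2)^2=36, (5-5)^2=0, (7-4)^2=9, (4-7)^2=9, (1-1)^2=0, (3-3)^2=0
sum(d^2) = 104.
Step 3: rho = 1 - 6*104 / (9*(9^2 - 1)) = 1 - 624/720 = 0.133333.
Step 4: Under H0, t = rho * sqrt((n-2)/(1-rho^2)) = 0.3559 ~ t(7).
Step 5: Two-sided p-value from the t-distribution with 7 df = 0.732368.
Step 6: alpha = 0.1. fail to reject H0.

rho = 0.1333, p = 0.732368, fail to reject H0 at alpha = 0.1.


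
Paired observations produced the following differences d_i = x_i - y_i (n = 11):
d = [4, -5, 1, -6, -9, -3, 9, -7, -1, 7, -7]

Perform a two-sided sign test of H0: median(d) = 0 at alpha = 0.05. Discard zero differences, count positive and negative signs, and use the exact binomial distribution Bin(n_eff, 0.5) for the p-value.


Step 1: Discard zero differences. Original n = 11; n_eff = number of nonzero differences = 11.
Nonzero differences (with sign): +4, -5, +1, -6, -9, -3, +9, -7, -1, +7, -7
Step 2: Count signs: positive = 4, negative = 7.
Step 3: Under H0: P(positive) = 0.5, so the number of positives S ~ Bin(11, 0.5).
Step 4: Two-sided exact p-value = sum of Bin(11,0.5) probabilities at or below the observed probability = 0.548828.
Step 5: alpha = 0.05. fail to reject H0.

n_eff = 11, pos = 4, neg = 7, p = 0.548828, fail to reject H0.


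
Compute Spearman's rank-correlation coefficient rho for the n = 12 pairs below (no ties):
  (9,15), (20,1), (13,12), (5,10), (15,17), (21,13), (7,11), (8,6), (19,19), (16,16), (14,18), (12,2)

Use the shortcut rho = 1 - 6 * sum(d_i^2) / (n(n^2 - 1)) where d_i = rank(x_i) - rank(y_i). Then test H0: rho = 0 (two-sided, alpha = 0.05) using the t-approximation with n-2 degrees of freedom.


Step 1: Rank x and y separately (midranks; no ties here).
rank(x): 9->4, 20->11, 13->6, 5->1, 15->8, 21->12, 7->2, 8->3, 19->10, 16->9, 14->7, 12->5
rank(y): 15->8, 1->1, 12->6, 10->4, 17->10, 13->7, 11->5, 6->3, 19->12, 16->9, 18->11, 2->2
Step 2: d_i = R_x(i) - R_y(i); compute d_i^2.
  (4-8)^2=16, (11-1)^2=100, (6-6)^2=0, (1-4)^2=9, (8-10)^2=4, (12-7)^2=25, (2-5)^2=9, (3-3)^2=0, (10-12)^2=4, (9-9)^2=0, (7-11)^2=16, (5-2)^2=9
sum(d^2) = 192.
Step 3: rho = 1 - 6*192 / (12*(12^2 - 1)) = 1 - 1152/1716 = 0.328671.
Step 4: Under H0, t = rho * sqrt((n-2)/(1-rho^2)) = 1.1005 ~ t(10).
Step 5: Two-sided p-value from the t-distribution with 10 df = 0.296904.
Step 6: alpha = 0.05. fail to reject H0.

rho = 0.3287, p = 0.296904, fail to reject H0 at alpha = 0.05.


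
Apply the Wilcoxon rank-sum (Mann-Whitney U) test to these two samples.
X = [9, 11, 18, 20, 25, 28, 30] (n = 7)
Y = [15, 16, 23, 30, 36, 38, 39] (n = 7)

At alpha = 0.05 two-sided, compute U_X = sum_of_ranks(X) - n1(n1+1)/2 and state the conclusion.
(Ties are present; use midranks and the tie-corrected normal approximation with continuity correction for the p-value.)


Step 1: Combine and sort all 14 observations; assign midranks.
sorted (value, group): (9,X), (11,X), (15,Y), (16,Y), (18,X), (20,X), (23,Y), (25,X), (28,X), (30,X), (30,Y), (36,Y), (38,Y), (39,Y)
ranks: 9->1, 11->2, 15->3, 16->4, 18->5, 20->6, 23->7, 25->8, 28->9, 30->10.5, 30->10.5, 36->12, 38->13, 39->14
Step 2: Rank sum for X: R1 = 1 + 2 + 5 + 6 + 8 + 9 + 10.5 = 41.5.
Step 3: U_X = R1 - n1(n1+1)/2 = 41.5 - 7*8/2 = 41.5 - 28 = 13.5.
       U_Y = n1*n2 - U_X = 49 - 13.5 = 35.5.
Step 4: Ties are present, so use the tie-corrected normal approximation (with continuity correction) for the p-value.
Step 5: p-value = 0.179234; compare to alpha = 0.05. fail to reject H0.

U_X = 13.5, p = 0.179234, fail to reject H0 at alpha = 0.05.


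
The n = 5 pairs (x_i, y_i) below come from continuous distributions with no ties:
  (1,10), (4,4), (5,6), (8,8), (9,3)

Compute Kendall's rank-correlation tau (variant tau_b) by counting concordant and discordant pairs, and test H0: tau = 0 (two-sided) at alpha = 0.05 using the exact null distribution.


Step 1: Enumerate the 10 unordered pairs (i,j) with i<j and classify each by sign(x_j-x_i) * sign(y_j-y_i).
  (1,2):dx=+3,dy=-6->D; (1,3):dx=+4,dy=-4->D; (1,4):dx=+7,dy=-2->D; (1,5):dx=+8,dy=-7->D
  (2,3):dx=+1,dy=+2->C; (2,4):dx=+4,dy=+4->C; (2,5):dx=+5,dy=-1->D; (3,4):dx=+3,dy=+2->C
  (3,5):dx=+4,dy=-3->D; (4,5):dx=+1,dy=-5->D
Step 2: C = 3, D = 7, total pairs = 10.
Step 3: tau = (C - D)/(n(n-1)/2) = (3 - 7)/10 = -0.400000.
Step 4: Exact two-sided p-value (enumerate n! = 120 permutations of y under H0): p = 0.483333.
Step 5: alpha = 0.05. fail to reject H0.

tau_b = -0.4000 (C=3, D=7), p = 0.483333, fail to reject H0.


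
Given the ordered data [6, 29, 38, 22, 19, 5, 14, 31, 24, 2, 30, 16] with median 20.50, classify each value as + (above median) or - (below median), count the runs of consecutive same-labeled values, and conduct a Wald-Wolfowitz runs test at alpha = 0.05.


Step 1: Compute median = 20.50; label A = above, B = below.
Labels in order: BAAABBBAABAB  (n_A = 6, n_B = 6)
Step 2: Count runs R = 7.
Step 3: Under H0 (random ordering), E[R] = 2*n_A*n_B/(n_A+n_B) + 1 = 2*6*6/12 + 1 = 7.0000.
        Var[R] = 2*n_A*n_B*(2*n_A*n_B - n_A - n_B) / ((n_A+n_B)^2 * (n_A+n_B-1)) = 4320/1584 = 2.7273.
        SD[R] = 1.6514.
Step 4: R = E[R], so z = 0 with no continuity correction.
Step 5: Two-sided p-value via normal approximation = 2*(1 - Phi(|z|)) = 1.000000.
Step 6: alpha = 0.05. fail to reject H0.

R = 7, z = 0.0000, p = 1.000000, fail to reject H0.


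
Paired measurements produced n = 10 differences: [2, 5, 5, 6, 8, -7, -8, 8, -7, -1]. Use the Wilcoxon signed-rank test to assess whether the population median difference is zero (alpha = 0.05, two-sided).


Step 1: Drop any zero differences (none here) and take |d_i|.
|d| = [2, 5, 5, 6, 8, 7, 8, 8, 7, 1]
Step 2: Midrank |d_i| (ties get averaged ranks).
ranks: |2|->2, |5|->3.5, |5|->3.5, |6|->5, |8|->9, |7|->6.5, |8|->9, |8|->9, |7|->6.5, |1|->1
Step 3: Attach original signs; sum ranks with positive sign and with negative sign.
W+ = 2 + 3.5 + 3.5 + 5 + 9 + 9 = 32
W- = 6.5 + 9 + 6.5 + 1 = 23
(Check: W+ + W- = 55 should equal n(n+1)/2 = 55.)
Step 4: Test statistic W = min(W+, W-) = 23.
Step 5: Ties in |d|, so use the tie-corrected normal approximation.
        E[W] = n(n+1)/4 = 10*11/4 = 27.5.
        Tie groups: |d|=5 (t=2), |d|=7 (t=2), |d|=8 (t=3); sum(t^3 - t) = 36.
        Var[W] = n(n+1)(2n+1)/24 - sum(t^3-t)/48 = 2310/24 - 36/48 = 95.5.
        z = (W - E[W]) / sqrt(Var[W]) = (23 - 27.5) / 9.7724 = -0.4605.
        Two-sided p = 2*Phi(z) = 0.645172.
Step 6: alpha = 0.05. fail to reject H0.

W+ = 32, W- = 23, W = min = 23, p = 0.645172, fail to reject H0.
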